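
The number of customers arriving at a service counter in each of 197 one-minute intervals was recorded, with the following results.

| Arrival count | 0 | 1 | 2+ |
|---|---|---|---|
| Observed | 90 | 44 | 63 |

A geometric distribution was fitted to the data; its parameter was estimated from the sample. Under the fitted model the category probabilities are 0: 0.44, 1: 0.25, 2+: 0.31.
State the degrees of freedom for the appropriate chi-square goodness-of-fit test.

1

There are k = 3 categories and 1 parameter estimated from the data, so df = 3 − 1 − 1 = 1.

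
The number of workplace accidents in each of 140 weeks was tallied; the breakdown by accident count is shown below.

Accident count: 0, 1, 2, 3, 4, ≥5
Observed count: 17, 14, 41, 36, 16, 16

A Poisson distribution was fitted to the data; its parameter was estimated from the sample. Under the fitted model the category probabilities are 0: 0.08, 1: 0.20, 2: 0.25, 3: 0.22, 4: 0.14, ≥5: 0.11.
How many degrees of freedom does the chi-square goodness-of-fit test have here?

4

There are k = 6 categories and 1 parameter estimated from the data, so df = 6 − 1 − 1 = 4.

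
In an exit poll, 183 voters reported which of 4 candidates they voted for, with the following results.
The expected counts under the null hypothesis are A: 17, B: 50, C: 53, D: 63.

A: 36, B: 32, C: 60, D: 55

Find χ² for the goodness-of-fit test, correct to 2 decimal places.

29.66

cat         O        E   (O−E)²/E
A          36       17     21.235
B          32       50      6.480
C          60       53      0.925
D          55       63      1.016
Sum = 29.66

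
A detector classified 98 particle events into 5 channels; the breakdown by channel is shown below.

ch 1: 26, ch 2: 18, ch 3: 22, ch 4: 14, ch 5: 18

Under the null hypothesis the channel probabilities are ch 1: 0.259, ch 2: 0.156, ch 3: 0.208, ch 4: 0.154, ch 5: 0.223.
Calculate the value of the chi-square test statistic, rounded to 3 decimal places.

1.383

Expected counts E_i = n·p_i: 98×0.259 = 25.382, 98×0.156 = 15.288, 98×0.208 = 20.384, 98×0.154 = 15.092, 98×0.223 = 21.854.
χ² = (26−25.382)²/25.382 + (18−15.288)²/15.288 + (22−20.384)²/20.384 + (14−15.092)²/15.092 + (18−21.854)²/21.854
   = 0.0150 + 0.4811 + 0.1281 + 0.0790 + 0.6797
Sum = 1.383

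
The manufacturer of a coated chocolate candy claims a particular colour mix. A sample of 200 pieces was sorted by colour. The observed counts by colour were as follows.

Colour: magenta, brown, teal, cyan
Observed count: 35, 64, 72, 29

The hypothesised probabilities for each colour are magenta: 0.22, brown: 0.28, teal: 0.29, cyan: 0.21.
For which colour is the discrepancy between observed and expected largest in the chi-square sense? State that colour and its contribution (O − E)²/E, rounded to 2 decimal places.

Expected counts E_i = n·p_i: 200×0.22 = 44, 200×0.28 = 56, 200×0.29 = 58, 200×0.21 = 42.
magenta: (35 − 44)²/44 = 81/44 = 1.841
brown: (64 − 56)²/56 = 64/56 = 1.143
teal: (72 − 58)²/58 = 196/58 = 3.379
cyan: (29 − 42)²/42 = 169/42 = 4.024
The largest term is for cyan: 4.02.

cyan, 4.02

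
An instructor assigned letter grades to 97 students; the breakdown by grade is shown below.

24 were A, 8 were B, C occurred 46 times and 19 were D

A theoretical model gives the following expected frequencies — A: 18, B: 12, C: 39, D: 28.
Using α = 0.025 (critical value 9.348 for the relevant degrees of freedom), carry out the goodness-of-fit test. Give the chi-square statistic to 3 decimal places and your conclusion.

7.483; do not reject

cat         O        E   (O−E)²/E
A          24       18     2.0000
B           8       12     1.3333
C          46       39     1.2564
D          19       28     2.8929
Sum = 7.483
df = 3. Since 7.483 < 9.348, we do not reject H₀.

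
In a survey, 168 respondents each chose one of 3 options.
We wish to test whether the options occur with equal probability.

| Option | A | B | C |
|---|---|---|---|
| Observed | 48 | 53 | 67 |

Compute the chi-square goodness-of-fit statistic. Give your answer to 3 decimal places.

Expected count for each of the 3 categories: 168/3 = 56.
χ² = (48−56)²/56 + (53−56)²/56 + (67−56)²/56
   = 1.1429 + 0.1607 + 2.1607
Sum = 3.464

3.464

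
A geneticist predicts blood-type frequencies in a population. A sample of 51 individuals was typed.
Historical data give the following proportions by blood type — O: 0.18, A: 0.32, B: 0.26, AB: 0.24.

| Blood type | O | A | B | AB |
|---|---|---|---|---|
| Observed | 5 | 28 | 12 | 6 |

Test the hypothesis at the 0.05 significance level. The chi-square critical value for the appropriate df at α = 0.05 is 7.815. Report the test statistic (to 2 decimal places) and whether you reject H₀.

Expected counts E_i = n·p_i: 51×0.18 = 9.18, 51×0.32 = 16.32, 51×0.26 = 13.26, 51×0.24 = 12.24.
χ² = (5−9.18)²/9.18 + (28−16.32)²/16.32 + (12−13.26)²/13.26 + (6−12.24)²/12.24
   = 1.903 + 8.359 + 0.120 + 3.181
Sum = 13.56
df = 3. Since 13.56 > 7.815, we reject H₀.

13.56; reject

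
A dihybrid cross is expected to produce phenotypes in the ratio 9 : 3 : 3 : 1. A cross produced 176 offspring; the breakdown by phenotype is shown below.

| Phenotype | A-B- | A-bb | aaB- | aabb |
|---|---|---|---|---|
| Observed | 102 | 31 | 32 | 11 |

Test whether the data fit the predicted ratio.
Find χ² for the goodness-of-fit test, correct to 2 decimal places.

Ratio total = 16. Expected counts: 176×9/16 = 99, 176×3/16 = 33, 176×3/16 = 33, 176×1/16 = 11.
A-B-: (102 − 99)²/99 = 9/99 = 0.091
A-bb: (31 − 33)²/33 = 4/33 = 0.121
aaB-: (32 − 33)²/33 = 1/33 = 0.030
aabb: (11 − 11)²/11 = 0/11 = 0.000
Sum = 0.24

0.24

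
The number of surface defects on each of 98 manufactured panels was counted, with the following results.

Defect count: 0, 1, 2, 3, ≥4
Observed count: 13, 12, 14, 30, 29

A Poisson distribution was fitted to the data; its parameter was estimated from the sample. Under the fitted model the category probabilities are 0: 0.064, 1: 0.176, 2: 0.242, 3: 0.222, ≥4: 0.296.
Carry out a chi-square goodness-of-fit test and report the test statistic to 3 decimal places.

Expected counts E_i = n·p_i: 98×0.064 = 6.272, 98×0.176 = 17.248, 98×0.242 = 23.716, 98×0.222 = 21.756, 98×0.296 = 29.008.
cat         O        E   (O−E)²/E
0          13    6.272     7.2172
1          12   17.248     1.5968
2          14   23.716     3.9805
3          30   21.756     3.1239
≥4         29   29.008     0.0000
Sum = 15.918

15.918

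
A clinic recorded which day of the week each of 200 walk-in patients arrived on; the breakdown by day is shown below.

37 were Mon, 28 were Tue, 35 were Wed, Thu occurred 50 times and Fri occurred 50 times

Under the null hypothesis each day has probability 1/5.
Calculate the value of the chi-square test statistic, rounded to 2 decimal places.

Under H₀ each category has probability 1/5, so each expected count is 200/5 = 40.
cat         O        E   (O−E)²/E
Mon        37       40      0.225
Tue        28       40      3.600
Wed        35       40      0.625
Thu        50       40      2.500
Fri        50       40      2.500
Sum = 9.45

9.45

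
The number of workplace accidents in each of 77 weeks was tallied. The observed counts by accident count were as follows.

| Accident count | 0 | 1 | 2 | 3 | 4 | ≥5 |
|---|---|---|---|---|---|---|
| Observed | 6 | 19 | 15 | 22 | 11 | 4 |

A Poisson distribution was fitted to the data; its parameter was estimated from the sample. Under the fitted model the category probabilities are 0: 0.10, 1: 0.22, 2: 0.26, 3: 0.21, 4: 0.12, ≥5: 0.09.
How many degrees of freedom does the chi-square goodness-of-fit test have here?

4

There are k = 6 categories and 1 parameter estimated from the data, so df = 6 − 1 − 1 = 4.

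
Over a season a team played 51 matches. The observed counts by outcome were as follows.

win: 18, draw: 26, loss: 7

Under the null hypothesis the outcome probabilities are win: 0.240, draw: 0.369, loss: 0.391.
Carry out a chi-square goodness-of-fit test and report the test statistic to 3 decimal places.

Expected counts E_i = n·p_i: 51×0.240 = 12.24, 51×0.369 = 18.819, 51×0.391 = 19.941.
win: (18 − 12.24)²/12.24 = 33.1776/12.24 = 2.7106
draw: (26 − 18.819)²/18.819 = 51.566761/18.819 = 2.7401
loss: (7 − 19.941)²/19.941 = 167.469481/19.941 = 8.3982
Sum = 13.849

13.849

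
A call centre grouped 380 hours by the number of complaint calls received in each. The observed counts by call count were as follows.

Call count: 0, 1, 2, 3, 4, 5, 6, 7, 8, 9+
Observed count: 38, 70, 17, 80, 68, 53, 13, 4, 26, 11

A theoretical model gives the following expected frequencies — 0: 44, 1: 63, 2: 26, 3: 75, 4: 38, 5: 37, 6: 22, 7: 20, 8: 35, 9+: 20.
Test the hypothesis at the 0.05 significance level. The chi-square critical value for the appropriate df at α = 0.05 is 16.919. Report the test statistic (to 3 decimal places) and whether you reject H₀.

58.494; reject

0: (38 − 44)²/44 = 36/44 = 0.8182
1: (70 − 63)²/63 = 49/63 = 0.7778
2: (17 − 26)²/26 = 81/26 = 3.1154
3: (80 − 75)²/75 = 25/75 = 0.3333
4: (68 − 38)²/38 = 900/38 = 23.6842
5: (53 − 37)²/37 = 256/37 = 6.9189
6: (13 − 22)²/22 = 81/22 = 3.6818
7: (4 − 20)²/20 = 256/20 = 12.8000
8: (26 − 35)²/35 = 81/35 = 2.3143
9+: (11 − 20)²/20 = 81/20 = 4.0500
Sum = 58.494
df = 9. Since 58.494 > 16.919, we reject H₀.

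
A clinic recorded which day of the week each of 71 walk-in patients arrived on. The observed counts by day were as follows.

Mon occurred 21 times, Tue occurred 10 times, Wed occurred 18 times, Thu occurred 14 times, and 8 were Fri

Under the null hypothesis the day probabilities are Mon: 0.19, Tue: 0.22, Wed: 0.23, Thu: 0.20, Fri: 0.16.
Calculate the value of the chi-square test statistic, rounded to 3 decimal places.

Expected counts E_i = n·p_i: 71×0.19 = 13.49, 71×0.22 = 15.62, 71×0.23 = 16.33, 71×0.20 = 14.2, 71×0.16 = 11.36.
χ² = (21−13.49)²/13.49 + (10−15.62)²/15.62 + (18−16.33)²/16.33 + (14−14.2)²/14.2 + (8−11.36)²/11.36
   = 4.1809 + 2.0220 + 0.1708 + 0.0028 + 0.9938
Sum = 7.370

7.370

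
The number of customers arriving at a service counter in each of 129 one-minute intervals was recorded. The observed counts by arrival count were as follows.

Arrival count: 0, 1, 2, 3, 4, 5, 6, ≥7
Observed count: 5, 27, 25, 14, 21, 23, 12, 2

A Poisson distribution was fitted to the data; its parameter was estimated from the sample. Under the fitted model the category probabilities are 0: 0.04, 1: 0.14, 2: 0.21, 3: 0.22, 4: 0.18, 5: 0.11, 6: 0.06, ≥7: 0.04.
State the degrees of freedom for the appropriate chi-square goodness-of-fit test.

6

There are k = 8 categories and 1 parameter estimated from the data, so df = 8 − 1 − 1 = 6.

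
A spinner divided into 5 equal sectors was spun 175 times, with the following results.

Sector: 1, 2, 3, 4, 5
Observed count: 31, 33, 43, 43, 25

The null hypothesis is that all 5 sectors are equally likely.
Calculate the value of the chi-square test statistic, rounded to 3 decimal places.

7.086

Under H₀ each category has probability 1/5, so each expected count is 175/5 = 35.
cat         O        E   (O−E)²/E
1          31       35     0.4571
2          33       35     0.1143
3          43       35     1.8286
4          43       35     1.8286
5          25       35     2.8571
Sum = 7.086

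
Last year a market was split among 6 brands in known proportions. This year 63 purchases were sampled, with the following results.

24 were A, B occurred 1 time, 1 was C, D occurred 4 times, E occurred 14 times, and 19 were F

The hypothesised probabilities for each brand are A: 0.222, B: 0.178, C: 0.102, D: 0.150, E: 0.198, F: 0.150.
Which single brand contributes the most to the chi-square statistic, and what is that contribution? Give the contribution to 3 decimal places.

F, 9.651

Expected counts E_i = n·p_i: 63×0.222 = 13.986, 63×0.178 = 11.214, 63×0.102 = 6.426, 63×0.150 = 9.45, 63×0.198 = 12.474, 63×0.150 = 9.45.
χ² = (24−13.986)²/13.986 + (1−11.214)²/11.214 + (1−6.426)²/6.426 + (4−9.45)²/9.45 + (14−12.474)²/12.474 + (19−9.45)²/9.45
   = 7.1700 + 9.3032 + 4.5816 + 3.1431 + 0.1867 + 9.6511
The largest term is for F: 9.651.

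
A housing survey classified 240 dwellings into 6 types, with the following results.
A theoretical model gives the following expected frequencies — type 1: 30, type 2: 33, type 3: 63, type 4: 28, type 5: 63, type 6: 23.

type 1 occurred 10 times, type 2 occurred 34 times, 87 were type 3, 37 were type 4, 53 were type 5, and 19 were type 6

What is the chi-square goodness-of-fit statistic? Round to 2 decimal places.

27.68

type 1: (10 − 30)²/30 = 400/30 = 13.333
type 2: (34 − 33)²/33 = 1/33 = 0.030
type 3: (87 − 63)²/63 = 576/63 = 9.143
type 4: (37 − 28)²/28 = 81/28 = 2.893
type 5: (53 − 63)²/63 = 100/63 = 1.587
type 6: (19 − 23)²/23 = 16/23 = 0.696
Sum = 27.68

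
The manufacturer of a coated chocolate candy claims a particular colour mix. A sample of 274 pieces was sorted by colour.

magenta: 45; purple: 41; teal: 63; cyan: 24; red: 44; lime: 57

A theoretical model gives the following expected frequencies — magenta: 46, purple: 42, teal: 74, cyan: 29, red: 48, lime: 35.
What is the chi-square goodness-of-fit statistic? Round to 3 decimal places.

cat          O        E   (O−E)²/E
magenta     45       46     0.0217
purple      41       42     0.0238
teal        63       74     1.6351
cyan        24       29     0.8621
red         44       48     0.3333
lime        57       35    13.8286
Sum = 16.705

16.705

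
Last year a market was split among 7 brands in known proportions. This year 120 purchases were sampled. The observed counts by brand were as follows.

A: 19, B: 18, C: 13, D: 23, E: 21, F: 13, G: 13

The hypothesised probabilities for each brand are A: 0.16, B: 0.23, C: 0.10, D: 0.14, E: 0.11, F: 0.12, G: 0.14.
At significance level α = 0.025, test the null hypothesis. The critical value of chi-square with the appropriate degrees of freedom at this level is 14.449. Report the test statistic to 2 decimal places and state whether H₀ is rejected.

Expected counts E_i = n·p_i: 120×0.16 = 19.2, 120×0.23 = 27.6, 120×0.10 = 12, 120×0.14 = 16.8, 120×0.11 = 13.2, 120×0.12 = 14.4, 120×0.14 = 16.8.
χ² = (19−19.2)²/19.2 + (18−27.6)²/27.6 + (13−12)²/12 + (23−16.8)²/16.8 + (21−13.2)²/13.2 + (13−14.4)²/14.4 + (13−16.8)²/16.8
   = 0.002 + 3.339 + 0.083 + 2.288 + 4.609 + 0.136 + 0.860
Sum = 11.32
df = 6. Since 11.32 < 14.449, we do not reject H₀.

11.32; do not reject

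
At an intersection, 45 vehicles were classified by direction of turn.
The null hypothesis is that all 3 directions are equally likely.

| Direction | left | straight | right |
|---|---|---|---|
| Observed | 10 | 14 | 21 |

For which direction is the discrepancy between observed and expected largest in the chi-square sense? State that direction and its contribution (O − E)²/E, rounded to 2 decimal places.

Under H₀ each category has probability 1/3, so each expected count is 45/3 = 15.
χ² = (10−15)²/15 + (14−15)²/15 + (21−15)²/15
   = 1.667 + 0.067 + 2.400
The largest term is for right: 2.40.

right, 2.40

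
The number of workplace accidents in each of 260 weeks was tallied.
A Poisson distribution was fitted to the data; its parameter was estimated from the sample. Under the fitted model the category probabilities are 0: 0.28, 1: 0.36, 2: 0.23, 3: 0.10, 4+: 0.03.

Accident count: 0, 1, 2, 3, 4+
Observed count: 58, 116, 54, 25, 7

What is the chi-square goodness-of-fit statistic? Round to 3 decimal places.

Expected counts E_i = n·p_i: 260×0.28 = 72.8, 260×0.36 = 93.6, 260×0.23 = 59.8, 260×0.10 = 26, 260×0.03 = 7.8.
0: (58 − 72.8)²/72.8 = 219.04/72.8 = 3.0088
1: (116 − 93.6)²/93.6 = 501.76/93.6 = 5.3607
2: (54 − 59.8)²/59.8 = 33.64/59.8 = 0.5625
3: (25 − 26)²/26 = 1/26 = 0.0385
4+: (7 − 7.8)²/7.8 = 0.64/7.8 = 0.0821
Sum = 9.053

9.053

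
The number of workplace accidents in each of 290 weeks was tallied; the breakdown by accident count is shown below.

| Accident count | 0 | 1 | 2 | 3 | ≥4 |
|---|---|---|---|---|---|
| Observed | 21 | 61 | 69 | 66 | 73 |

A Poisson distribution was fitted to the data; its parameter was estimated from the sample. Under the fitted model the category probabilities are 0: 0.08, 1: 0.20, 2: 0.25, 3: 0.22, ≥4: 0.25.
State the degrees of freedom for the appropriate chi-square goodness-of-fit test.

There are k = 5 categories and 1 parameter estimated from the data, so df = 5 − 1 − 1 = 3.

3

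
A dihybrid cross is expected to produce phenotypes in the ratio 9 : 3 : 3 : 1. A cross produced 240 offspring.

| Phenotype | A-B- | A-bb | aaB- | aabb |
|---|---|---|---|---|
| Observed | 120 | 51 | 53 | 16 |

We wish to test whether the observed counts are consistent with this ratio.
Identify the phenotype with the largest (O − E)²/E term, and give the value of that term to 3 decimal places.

Ratio total = 16. Expected counts: 240×9/16 = 135, 240×3/16 = 45, 240×3/16 = 45, 240×1/16 = 15.
χ² = (120−135)²/135 + (51−45)²/45 + (53−45)²/45 + (16−15)²/15
   = 1.6667 + 0.8000 + 1.4222 + 0.0667
The largest term is for A-B-: 1.667.

A-B-, 1.667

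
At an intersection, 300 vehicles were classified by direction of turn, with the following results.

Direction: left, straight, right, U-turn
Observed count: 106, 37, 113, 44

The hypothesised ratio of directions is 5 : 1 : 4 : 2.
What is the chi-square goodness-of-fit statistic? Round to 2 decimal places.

Ratio total = 12. Expected counts: 300×5/12 = 125, 300×1/12 = 25, 300×4/12 = 100, 300×2/12 = 50.
χ² = (106−125)²/125 + (37−25)²/25 + (113−100)²/100 + (44−50)²/50
   = 2.888 + 5.760 + 1.690 + 0.720
Sum = 11.06

11.06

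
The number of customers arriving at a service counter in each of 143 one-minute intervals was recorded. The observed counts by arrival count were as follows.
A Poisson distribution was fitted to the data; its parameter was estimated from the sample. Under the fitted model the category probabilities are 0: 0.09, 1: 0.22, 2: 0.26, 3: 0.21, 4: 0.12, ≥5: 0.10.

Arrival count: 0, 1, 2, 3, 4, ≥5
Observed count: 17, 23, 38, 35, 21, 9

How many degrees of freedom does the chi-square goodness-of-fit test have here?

4

There are k = 6 categories and 1 parameter estimated from the data, so df = 6 − 1 − 1 = 4.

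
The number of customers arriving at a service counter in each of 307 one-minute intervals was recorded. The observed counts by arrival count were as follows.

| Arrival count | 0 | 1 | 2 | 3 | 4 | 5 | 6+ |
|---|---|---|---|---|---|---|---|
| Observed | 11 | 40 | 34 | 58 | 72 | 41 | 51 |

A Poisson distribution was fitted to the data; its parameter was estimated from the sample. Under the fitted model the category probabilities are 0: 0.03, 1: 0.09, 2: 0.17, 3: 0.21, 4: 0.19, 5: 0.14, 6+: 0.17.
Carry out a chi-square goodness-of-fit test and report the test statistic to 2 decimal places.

Expected counts E_i = n·p_i: 307×0.03 = 9.21, 307×0.09 = 27.63, 307×0.17 = 52.19, 307×0.21 = 64.47, 307×0.19 = 58.33, 307×0.14 = 42.98, 307×0.17 = 52.19.
0: (11 − 9.21)²/9.21 = 3.2041/9.21 = 0.348
1: (40 − 27.63)²/27.63 = 153.0169/27.63 = 5.538
2: (34 − 52.19)²/52.19 = 330.8761/52.19 = 6.340
3: (58 − 64.47)²/64.47 = 41.8609/64.47 = 0.649
4: (72 − 58.33)²/58.33 = 186.8689/58.33 = 3.204
5: (41 − 42.98)²/42.98 = 3.9204/42.98 = 0.091
6+: (51 − 52.19)²/52.19 = 1.4161/52.19 = 0.027
Sum = 16.20

16.20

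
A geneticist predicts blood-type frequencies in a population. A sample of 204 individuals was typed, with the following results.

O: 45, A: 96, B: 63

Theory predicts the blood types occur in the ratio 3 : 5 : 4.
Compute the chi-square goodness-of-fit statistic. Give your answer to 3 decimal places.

Ratio total = 12. Expected counts: 204×3/12 = 51, 204×5/12 = 85, 204×4/12 = 68.
O: (45 − 51)²/51 = 36/51 = 0.7059
A: (96 − 85)²/85 = 121/85 = 1.4235
B: (63 − 68)²/68 = 25/68 = 0.3676
Sum = 2.497

2.497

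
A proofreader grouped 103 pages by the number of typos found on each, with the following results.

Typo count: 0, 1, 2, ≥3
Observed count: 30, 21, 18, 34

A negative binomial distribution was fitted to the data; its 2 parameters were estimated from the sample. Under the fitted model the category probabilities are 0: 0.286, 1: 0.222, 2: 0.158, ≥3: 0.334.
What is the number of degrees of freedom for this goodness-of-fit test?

There are k = 4 categories and 2 parameters estimated from the data, so df = 4 − 1 − 2 = 1.

1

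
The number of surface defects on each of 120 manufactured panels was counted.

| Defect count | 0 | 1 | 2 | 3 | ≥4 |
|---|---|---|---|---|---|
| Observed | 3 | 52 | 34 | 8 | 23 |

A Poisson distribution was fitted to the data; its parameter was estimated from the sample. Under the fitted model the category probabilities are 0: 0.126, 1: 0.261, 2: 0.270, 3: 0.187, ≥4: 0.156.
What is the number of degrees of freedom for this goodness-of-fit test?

There are k = 5 categories and 1 parameter estimated from the data, so df = 5 − 1 − 1 = 3.

3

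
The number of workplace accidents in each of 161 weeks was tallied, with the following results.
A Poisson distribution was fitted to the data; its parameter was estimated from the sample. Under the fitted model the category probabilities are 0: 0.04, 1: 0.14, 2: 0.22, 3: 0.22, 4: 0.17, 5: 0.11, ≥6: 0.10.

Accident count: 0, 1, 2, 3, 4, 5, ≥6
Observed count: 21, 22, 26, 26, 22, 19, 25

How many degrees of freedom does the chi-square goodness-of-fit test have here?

5

There are k = 7 categories and 1 parameter estimated from the data, so df = 7 − 1 − 1 = 5.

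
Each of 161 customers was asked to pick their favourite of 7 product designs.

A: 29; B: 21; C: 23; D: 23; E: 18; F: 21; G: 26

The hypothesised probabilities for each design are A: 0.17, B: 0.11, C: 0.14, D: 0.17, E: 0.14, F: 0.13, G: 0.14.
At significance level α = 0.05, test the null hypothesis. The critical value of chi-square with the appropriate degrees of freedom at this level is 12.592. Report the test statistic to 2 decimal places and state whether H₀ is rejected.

Expected counts E_i = n·p_i: 161×0.17 = 27.37, 161×0.11 = 17.71, 161×0.14 = 22.54, 161×0.17 = 27.37, 161×0.14 = 22.54, 161×0.13 = 20.93, 161×0.14 = 22.54.
χ² = (29−27.37)²/27.37 + (21−17.71)²/17.71 + (23−22.54)²/22.54 + (23−27.37)²/27.37 + (18−22.54)²/22.54 + (21−20.93)²/20.93 + (26−22.54)²/22.54
   = 0.097 + 0.611 + 0.009 + 0.698 + 0.914 + 0.000 + 0.531
Sum = 2.86
df = 6. Since 2.86 < 12.592, we do not reject H₀.

2.86; do not reject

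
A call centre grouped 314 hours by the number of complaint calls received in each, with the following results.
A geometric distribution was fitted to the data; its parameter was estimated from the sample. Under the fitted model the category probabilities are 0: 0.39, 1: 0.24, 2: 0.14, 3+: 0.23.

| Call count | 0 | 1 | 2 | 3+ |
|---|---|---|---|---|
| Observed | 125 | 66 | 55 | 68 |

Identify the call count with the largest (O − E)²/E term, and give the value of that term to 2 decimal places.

2, 2.77

Expected counts E_i = n·p_i: 314×0.39 = 122.46, 314×0.24 = 75.36, 314×0.14 = 43.96, 314×0.23 = 72.22.
χ² = (125−122.46)²/122.46 + (66−75.36)²/75.36 + (55−43.96)²/43.96 + (68−72.22)²/72.22
   = 0.053 + 1.163 + 2.773 + 0.247
The largest term is for 2: 2.77.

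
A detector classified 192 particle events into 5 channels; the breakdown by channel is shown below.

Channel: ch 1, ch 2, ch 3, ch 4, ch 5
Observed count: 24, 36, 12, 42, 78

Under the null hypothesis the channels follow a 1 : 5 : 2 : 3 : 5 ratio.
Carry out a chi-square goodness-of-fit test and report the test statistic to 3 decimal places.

Ratio total = 16. Expected counts: 192×1/16 = 12, 192×5/16 = 60, 192×2/16 = 24, 192×3/16 = 36, 192×5/16 = 60.
cat         O        E   (O−E)²/E
ch 1       24       12    12.0000
ch 2       36       60     9.6000
ch 3       12       24     6.0000
ch 4       42       36     1.0000
ch 5       78       60     5.4000
Sum = 34.000

34.000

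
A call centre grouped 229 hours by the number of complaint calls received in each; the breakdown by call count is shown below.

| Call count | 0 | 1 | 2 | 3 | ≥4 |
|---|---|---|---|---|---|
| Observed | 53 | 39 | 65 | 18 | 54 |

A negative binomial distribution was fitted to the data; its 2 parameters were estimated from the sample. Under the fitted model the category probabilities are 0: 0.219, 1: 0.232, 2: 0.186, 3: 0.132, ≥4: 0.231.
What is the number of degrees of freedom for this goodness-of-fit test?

2

There are k = 5 categories and 2 parameters estimated from the data, so df = 5 − 1 − 2 = 2.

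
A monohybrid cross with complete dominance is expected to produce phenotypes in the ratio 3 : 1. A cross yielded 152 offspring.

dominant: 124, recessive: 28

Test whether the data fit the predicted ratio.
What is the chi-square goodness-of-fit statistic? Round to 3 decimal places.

3.509

Ratio total = 4. Expected counts: 152×3/4 = 114, 152×1/4 = 38.
χ² = (124−114)²/114 + (28−38)²/38
   = 0.8772 + 2.6316
Sum = 3.509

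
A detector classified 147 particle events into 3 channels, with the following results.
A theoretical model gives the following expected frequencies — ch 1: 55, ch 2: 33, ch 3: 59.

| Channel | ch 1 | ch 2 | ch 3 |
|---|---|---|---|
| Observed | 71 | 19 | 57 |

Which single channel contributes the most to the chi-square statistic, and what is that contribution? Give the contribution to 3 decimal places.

χ² = (71−55)²/55 + (19−33)²/33 + (57−59)²/59
   = 4.6545 + 5.9394 + 0.0678
The largest term is for ch 2: 5.939.

ch 2, 5.939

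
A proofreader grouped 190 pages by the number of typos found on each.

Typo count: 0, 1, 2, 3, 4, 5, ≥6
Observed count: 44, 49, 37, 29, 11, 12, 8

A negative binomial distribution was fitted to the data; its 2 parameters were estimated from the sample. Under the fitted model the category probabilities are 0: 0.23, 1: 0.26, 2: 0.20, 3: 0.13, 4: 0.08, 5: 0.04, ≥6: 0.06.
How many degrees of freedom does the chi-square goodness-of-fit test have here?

4

There are k = 7 categories and 2 parameters estimated from the data, so df = 7 − 1 − 2 = 4.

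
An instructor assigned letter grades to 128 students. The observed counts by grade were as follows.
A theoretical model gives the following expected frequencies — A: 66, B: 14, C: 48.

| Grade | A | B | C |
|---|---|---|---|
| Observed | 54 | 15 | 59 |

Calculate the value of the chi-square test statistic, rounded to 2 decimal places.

χ² = (54−66)²/66 + (15−14)²/14 + (59−48)²/48
   = 2.182 + 0.071 + 2.521
Sum = 4.77

4.77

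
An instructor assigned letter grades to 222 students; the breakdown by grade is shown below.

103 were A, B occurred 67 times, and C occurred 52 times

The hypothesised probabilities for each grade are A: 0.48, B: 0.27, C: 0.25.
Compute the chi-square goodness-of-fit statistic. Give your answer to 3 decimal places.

1.171

Expected counts E_i = n·p_i: 222×0.48 = 106.56, 222×0.27 = 59.94, 222×0.25 = 55.5.
A: (103 − 106.56)²/106.56 = 12.6736/106.56 = 0.1189
B: (67 − 59.94)²/59.94 = 49.8436/59.94 = 0.8316
C: (52 − 55.5)²/55.5 = 12.25/55.5 = 0.2207
Sum = 1.171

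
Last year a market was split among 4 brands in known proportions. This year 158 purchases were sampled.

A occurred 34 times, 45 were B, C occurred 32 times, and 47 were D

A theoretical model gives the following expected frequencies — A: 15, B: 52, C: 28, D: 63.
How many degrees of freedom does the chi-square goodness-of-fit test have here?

3

There are k = 4 categories and no parameters were estimated from the data, so df = 4 − 1 = 3.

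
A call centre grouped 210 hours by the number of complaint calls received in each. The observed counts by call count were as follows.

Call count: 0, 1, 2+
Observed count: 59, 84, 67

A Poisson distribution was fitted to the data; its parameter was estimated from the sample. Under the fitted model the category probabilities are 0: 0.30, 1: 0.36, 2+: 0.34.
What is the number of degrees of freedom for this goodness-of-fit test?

1

There are k = 3 categories and 1 parameter estimated from the data, so df = 3 − 1 − 1 = 1.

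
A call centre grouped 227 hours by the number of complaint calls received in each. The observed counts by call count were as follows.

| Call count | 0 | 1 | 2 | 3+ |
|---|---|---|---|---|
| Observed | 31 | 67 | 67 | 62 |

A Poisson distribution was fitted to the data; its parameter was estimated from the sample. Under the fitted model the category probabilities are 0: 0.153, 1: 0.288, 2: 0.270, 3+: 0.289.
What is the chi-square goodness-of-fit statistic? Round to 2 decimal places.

Expected counts E_i = n·p_i: 227×0.153 = 34.731, 227×0.288 = 65.376, 227×0.270 = 61.29, 227×0.289 = 65.603.
χ² = (31−34.731)²/34.731 + (67−65.376)²/65.376 + (67−61.29)²/61.29 + (62−65.603)²/65.603
   = 0.401 + 0.040 + 0.532 + 0.198
Sum = 1.17

1.17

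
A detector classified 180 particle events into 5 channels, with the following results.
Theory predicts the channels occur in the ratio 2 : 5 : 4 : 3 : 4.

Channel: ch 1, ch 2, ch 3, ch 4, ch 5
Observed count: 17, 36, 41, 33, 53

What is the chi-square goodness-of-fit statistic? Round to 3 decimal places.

Ratio total = 18. Expected counts: 180×2/18 = 20, 180×5/18 = 50, 180×4/18 = 40, 180×3/18 = 30, 180×4/18 = 40.
χ² = (17−20)²/20 + (36−50)²/50 + (41−40)²/40 + (33−30)²/30 + (53−40)²/40
   = 0.4500 + 3.9200 + 0.0250 + 0.3000 + 4.2250
Sum = 8.920

8.920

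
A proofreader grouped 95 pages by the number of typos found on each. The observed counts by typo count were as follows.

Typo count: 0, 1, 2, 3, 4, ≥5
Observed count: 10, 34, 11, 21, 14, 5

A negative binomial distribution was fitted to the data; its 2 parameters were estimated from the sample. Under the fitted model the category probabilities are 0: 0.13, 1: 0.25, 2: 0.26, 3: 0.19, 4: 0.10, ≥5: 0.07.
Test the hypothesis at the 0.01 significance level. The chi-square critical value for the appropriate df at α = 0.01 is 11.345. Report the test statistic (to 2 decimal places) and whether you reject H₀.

Expected counts E_i = n·p_i: 95×0.13 = 12.35, 95×0.25 = 23.75, 95×0.26 = 24.7, 95×0.19 = 18.05, 95×0.10 = 9.5, 95×0.07 = 6.65.
cat         O        E   (O−E)²/E
0          10    12.35      0.447
1          34    23.75      4.424
2          11     24.7      7.599
3          21    18.05      0.482
4          14      9.5      2.132
≥5          5     6.65      0.409
Sum = 15.49
df = 3. Since 15.49 > 11.345, we reject H₀.

15.49; reject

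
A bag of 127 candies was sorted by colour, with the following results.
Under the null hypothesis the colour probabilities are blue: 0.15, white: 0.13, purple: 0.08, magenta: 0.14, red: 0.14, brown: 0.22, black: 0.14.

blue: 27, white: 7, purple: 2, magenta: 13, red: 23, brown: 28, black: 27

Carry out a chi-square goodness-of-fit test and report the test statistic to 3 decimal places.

22.948

Expected counts E_i = n·p_i: 127×0.15 = 19.05, 127×0.13 = 16.51, 127×0.08 = 10.16, 127×0.14 = 17.78, 127×0.14 = 17.78, 127×0.22 = 27.94, 127×0.14 = 17.78.
χ² = (27−19.05)²/19.05 + (7−16.51)²/16.51 + (2−10.16)²/10.16 + (13−17.78)²/17.78 + (23−17.78)²/17.78 + (28−27.94)²/27.94 + (27−17.78)²/17.78
   = 3.3177 + 5.4779 + 6.5537 + 1.2851 + 1.5325 + 0.0001 + 4.7811
Sum = 22.948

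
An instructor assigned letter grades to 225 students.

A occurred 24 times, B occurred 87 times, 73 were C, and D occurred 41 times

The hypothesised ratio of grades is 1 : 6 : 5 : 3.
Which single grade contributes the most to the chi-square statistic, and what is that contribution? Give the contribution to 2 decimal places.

A, 5.40

Ratio total = 15. Expected counts: 225×1/15 = 15, 225×6/15 = 90, 225×5/15 = 75, 225×3/15 = 45.
χ² = (24−15)²/15 + (87−90)²/90 + (73−75)²/75 + (41−45)²/45
   = 5.400 + 0.100 + 0.053 + 0.356
The largest term is for A: 5.40.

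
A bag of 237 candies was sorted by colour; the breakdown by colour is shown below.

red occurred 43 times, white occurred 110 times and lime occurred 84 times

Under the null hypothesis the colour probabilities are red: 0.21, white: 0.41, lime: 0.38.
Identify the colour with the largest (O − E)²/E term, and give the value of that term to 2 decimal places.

Expected counts E_i = n·p_i: 237×0.21 = 49.77, 237×0.41 = 97.17, 237×0.38 = 90.06.
red: (43 − 49.77)²/49.77 = 45.8329/49.77 = 0.921
white: (110 − 97.17)²/97.17 = 164.6089/97.17 = 1.694
lime: (84 − 90.06)²/90.06 = 36.7236/90.06 = 0.408
The largest term is for white: 1.69.

white, 1.69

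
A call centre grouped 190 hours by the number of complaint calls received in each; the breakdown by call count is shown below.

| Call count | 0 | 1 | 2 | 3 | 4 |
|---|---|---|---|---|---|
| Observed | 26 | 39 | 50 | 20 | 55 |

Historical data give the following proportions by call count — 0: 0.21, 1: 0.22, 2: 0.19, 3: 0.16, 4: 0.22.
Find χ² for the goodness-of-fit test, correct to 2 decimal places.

18.11

Expected counts E_i = n·p_i: 190×0.21 = 39.9, 190×0.22 = 41.8, 190×0.19 = 36.1, 190×0.16 = 30.4, 190×0.22 = 41.8.
χ² = (26−39.9)²/39.9 + (39−41.8)²/41.8 + (50−36.1)²/36.1 + (20−30.4)²/30.4 + (55−41.8)²/41.8
   = 4.842 + 0.188 + 5.352 + 3.558 + 4.168
Sum = 18.11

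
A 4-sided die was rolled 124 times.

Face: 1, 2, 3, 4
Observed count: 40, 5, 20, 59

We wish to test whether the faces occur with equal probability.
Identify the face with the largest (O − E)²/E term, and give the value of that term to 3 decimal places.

4, 25.290

Expected count for each of the 4 categories: 124/4 = 31.
cat         O        E   (O−E)²/E
1          40       31     2.6129
2           5       31    21.8065
3          20       31     3.9032
4          59       31    25.2903
The largest term is for 4: 25.290.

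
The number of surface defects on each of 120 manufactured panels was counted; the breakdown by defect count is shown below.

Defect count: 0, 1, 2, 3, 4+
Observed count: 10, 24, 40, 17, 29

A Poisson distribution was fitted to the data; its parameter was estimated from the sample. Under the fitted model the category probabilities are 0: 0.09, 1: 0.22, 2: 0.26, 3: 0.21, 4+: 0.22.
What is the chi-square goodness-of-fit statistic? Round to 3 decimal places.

5.684

Expected counts E_i = n·p_i: 120×0.09 = 10.8, 120×0.22 = 26.4, 120×0.26 = 31.2, 120×0.21 = 25.2, 120×0.22 = 26.4.
0: (10 − 10.8)²/10.8 = 0.64/10.8 = 0.0593
1: (24 − 26.4)²/26.4 = 5.76/26.4 = 0.2182
2: (40 − 31.2)²/31.2 = 77.44/31.2 = 2.4821
3: (17 − 25.2)²/25.2 = 67.24/25.2 = 2.6683
4+: (29 − 26.4)²/26.4 = 6.76/26.4 = 0.2561
Sum = 5.684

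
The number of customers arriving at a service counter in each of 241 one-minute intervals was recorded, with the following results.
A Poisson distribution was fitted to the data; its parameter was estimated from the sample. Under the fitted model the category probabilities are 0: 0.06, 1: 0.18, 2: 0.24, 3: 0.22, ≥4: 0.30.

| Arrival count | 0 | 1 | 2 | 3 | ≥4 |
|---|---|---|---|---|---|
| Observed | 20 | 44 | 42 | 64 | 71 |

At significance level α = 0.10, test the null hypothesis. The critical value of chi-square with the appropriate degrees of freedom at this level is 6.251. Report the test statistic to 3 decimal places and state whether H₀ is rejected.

8.767; reject

Expected counts E_i = n·p_i: 241×0.06 = 14.46, 241×0.18 = 43.38, 241×0.24 = 57.84, 241×0.22 = 53.02, 241×0.30 = 72.3.
cat         O        E   (O−E)²/E
0          20    14.46     2.1225
1          44    43.38     0.0089
2          42    57.84     4.3379
3          64    53.02     2.2739
≥4         71     72.3     0.0234
Sum = 8.767
df = 3. Since 8.767 > 6.251, we reject H₀.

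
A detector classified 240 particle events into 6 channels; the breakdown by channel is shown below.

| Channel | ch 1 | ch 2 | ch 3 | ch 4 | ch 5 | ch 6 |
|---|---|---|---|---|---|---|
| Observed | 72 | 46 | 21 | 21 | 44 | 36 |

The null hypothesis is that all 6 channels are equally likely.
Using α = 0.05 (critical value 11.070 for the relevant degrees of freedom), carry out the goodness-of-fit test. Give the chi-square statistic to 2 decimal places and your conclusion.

45.35; reject

Expected count for each of the 6 categories: 240/6 = 40.
ch 1: (72 − 40)²/40 = 1024/40 = 25.600
ch 2: (46 − 40)²/40 = 36/40 = 0.900
ch 3: (21 − 40)²/40 = 361/40 = 9.025
ch 4: (21 − 40)²/40 = 361/40 = 9.025
ch 5: (44 − 40)²/40 = 16/40 = 0.400
ch 6: (36 − 40)²/40 = 16/40 = 0.400
Sum = 45.35
df = 5. Since 45.35 > 11.070, we reject H₀.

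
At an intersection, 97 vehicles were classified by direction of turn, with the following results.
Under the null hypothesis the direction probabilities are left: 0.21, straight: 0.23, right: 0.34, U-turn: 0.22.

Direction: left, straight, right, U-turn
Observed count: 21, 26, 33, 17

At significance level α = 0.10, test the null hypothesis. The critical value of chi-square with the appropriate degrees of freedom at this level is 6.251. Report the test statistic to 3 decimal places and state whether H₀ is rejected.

1.512; do not reject

Expected counts E_i = n·p_i: 97×0.21 = 20.37, 97×0.23 = 22.31, 97×0.34 = 32.98, 97×0.22 = 21.34.
χ² = (21−20.37)²/20.37 + (26−22.31)²/22.31 + (33−32.98)²/32.98 + (17−21.34)²/21.34
   = 0.0195 + 0.6103 + 0.0000 + 0.8826
Sum = 1.512
df = 3. Since 1.512 < 6.251, we do not reject H₀.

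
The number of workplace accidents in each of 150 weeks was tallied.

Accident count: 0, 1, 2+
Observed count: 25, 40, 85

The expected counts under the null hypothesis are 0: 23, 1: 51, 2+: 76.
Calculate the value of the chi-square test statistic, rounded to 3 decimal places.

0: (25 − 23)²/23 = 4/23 = 0.1739
1: (40 − 51)²/51 = 121/51 = 2.3725
2+: (85 − 76)²/76 = 81/76 = 1.0658
Sum = 3.612

3.612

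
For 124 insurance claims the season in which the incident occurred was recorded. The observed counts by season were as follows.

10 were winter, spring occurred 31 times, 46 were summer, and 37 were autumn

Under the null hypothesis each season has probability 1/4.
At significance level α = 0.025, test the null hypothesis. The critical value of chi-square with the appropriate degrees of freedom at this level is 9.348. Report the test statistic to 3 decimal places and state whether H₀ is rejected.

22.645; reject

Expected count for each of the 4 categories: 124/4 = 31.
winter: (10 − 31)²/31 = 441/31 = 14.2258
spring: (31 − 31)²/31 = 0/31 = 0.0000
summer: (46 − 31)²/31 = 225/31 = 7.2581
autumn: (37 − 31)²/31 = 36/31 = 1.1613
Sum = 22.645
df = 3. Since 22.645 > 9.348, we reject H₀.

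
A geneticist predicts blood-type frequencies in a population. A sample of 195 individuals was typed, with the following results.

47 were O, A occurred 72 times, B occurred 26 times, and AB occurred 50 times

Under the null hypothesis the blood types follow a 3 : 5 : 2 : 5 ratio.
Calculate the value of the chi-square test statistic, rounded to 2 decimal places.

Ratio total = 15. Expected counts: 195×3/15 = 39, 195×5/15 = 65, 195×2/15 = 26, 195×5/15 = 65.
O: (47 − 39)²/39 = 64/39 = 1.641
A: (72 − 65)²/65 = 49/65 = 0.754
B: (26 − 26)²/26 = 0/26 = 0.000
AB: (50 − 65)²/65 = 225/65 = 3.462
Sum = 5.86

5.86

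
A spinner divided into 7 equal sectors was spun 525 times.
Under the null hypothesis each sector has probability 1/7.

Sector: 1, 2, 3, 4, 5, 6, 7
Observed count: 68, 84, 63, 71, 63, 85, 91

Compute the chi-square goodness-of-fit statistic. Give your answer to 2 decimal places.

10.53

Under H₀ each category has probability 1/7, so each expected count is 525/7 = 75.
χ² = (68−75)²/75 + (84−75)²/75 + (63−75)²/75 + (71−75)²/75 + (63−75)²/75 + (85−75)²/75 + (91−75)²/75
   = 0.653 + 1.080 + 1.920 + 0.213 + 1.920 + 1.333 + 3.413
Sum = 10.53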